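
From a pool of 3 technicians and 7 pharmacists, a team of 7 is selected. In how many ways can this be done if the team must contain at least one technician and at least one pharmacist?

Total 7-person selections from all 10: C(10,7) = 120.
Subtract selections that omit an entire group: no technicians → C(7,7) = 1; no pharmacists → C(3,7) = 0.
Both groups omitted at once is impossible, so 120 − 1 = 119.

119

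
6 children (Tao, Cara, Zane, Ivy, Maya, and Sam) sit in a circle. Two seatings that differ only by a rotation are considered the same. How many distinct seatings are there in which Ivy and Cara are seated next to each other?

48

Glue Ivy and Cara into a block (2 internal orders). Seating 5 units around a circle gives (4)! arrangements.
So 2 × (4)! = 2 × 24 = 48.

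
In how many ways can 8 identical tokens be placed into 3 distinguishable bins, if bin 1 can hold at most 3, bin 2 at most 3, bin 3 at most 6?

By stars and bars, unrestricted non-negative solutions to x_1+…+x_3 = 8 number C(8+2,2) = 45.
Subtract solutions that violate a single cap (substitute x_i' = x_i − (cap_i+1)): x_1 ≥ 4 gives C(6,2) = 15; x_2 ≥ 4 gives C(6,2) = 15; x_3 ≥ 7 gives C(3,2) = 3. Together 33.
Add back pairs where two caps are both exceeded: 1 + 0 + 0 = 1.
By inclusion–exclusion the count is 45 − 33 + 1 = 13.

13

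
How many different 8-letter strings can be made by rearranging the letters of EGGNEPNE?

1680

Letter multiplicities in EGGNEPNE: E×3, G×2, N×2, P×1.
Dividing 8! = 40320 by 3!·2!·2! = 24 for the repeated letters gives 1680.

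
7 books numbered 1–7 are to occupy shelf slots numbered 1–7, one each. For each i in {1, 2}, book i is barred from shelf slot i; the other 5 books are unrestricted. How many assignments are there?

3720

Let Aᵢ (for i ∈ {1, 2}) be the placements that put book i in its forbidden shelf slot. Any j of these fix j positions, leaving (7−j)! ways to fill the rest, and there are C(2,j) ways to pick which j.
By inclusion–exclusion, the number of valid placements is Σ_{j=0}^{2} (−1)^j C(2,j)·(7−j)!.
Computing: 5040 − 1440 + 120 = 3720.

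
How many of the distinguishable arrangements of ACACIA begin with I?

10

With the first slot taken by I, it remains to arrange the other 5 letters (ACACA).
Those 5 letters have A appearing 3 times and C appearing twice, giving (5)!/(3!·2!) = 10.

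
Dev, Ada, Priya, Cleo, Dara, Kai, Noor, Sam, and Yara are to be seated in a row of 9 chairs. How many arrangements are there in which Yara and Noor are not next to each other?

There are 9! = 362880 arrangements in all. If Yara and Noor are adjacent, merging them into one block gives 2·(8)! = 80640 arrangements.
Complementary counting: 362880 − 80640 = 282240.

282240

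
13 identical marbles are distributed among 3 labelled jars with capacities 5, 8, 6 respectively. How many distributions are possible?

27

Ignoring the caps, the number of non-negative solutions to x_1+…+x_3 = 13 is C(15,2) = 105.
Subtract solutions that violate a single cap (substitute x_i' = x_i − (cap_i+1)): x_1 ≥ 6 gives C(9,2) = 36; x_2 ≥ 9 gives C(6,2) = 15; x_3 ≥ 7 gives C(8,2) = 28. Together 79.
Add back pairs where two caps are both exceeded: 0 + 1 + 0 = 1.
By inclusion–exclusion the count is 105 − 79 + 1 = 27.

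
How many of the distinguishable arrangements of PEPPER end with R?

10

With the last slot taken by R, it remains to arrange the other 5 letters (PEPPE).
Those 5 letters have E appearing twice and P appearing 3 times, giving (5)!/(3!·2!) = 10.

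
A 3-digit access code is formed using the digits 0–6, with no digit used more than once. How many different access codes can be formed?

210

This is a permutation of 3 out of 7: P(7,3) = 7!/4!.
7 × 6 × 5 = 210.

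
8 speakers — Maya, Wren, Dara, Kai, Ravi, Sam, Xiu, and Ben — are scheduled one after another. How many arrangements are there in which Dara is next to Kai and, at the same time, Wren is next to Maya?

2880

Treat {Dara,Kai} as one block (2 orders) and {Wren,Maya} as another (2 orders).
That leaves 6 units to arrange: 2 × 2 × 6! = 4 × 720 = 2880.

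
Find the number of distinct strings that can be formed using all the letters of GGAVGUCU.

GGAVGUCU has 8 letters with G appearing 3 times and U appearing twice.
The number of distinct arrangements is 8!/(3!·2!) = 40320/12 = 3360.

3360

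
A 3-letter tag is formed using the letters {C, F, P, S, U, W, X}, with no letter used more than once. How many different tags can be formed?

This is a permutation of 3 out of 7: P(7,3) = 7!/4!.
7 × 6 × 5 = 210.

210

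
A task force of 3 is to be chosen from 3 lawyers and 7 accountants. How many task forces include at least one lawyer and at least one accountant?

With no constraint there are C(10,3) = 120 possible selections.
Subtract selections that omit an entire group: no lawyers → C(7,3) = 35; no accountants → C(3,3) = 1.
Both groups omitted at once is impossible, so 120 − 36 = 84.

84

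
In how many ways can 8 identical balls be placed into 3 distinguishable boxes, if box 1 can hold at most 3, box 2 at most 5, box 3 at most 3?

10

Without the upper bounds there are C(10,2) = 45 ways to split 8 among 3 boxes.
Subtract solutions that violate a single cap (substitute x_i' = x_i − (cap_i+1)): x_1 ≥ 4 gives C(6,2) = 15; x_2 ≥ 6 gives C(4,2) = 6; x_3 ≥ 4 gives C(6,2) = 15. Together 36.
Add back pairs where two caps are both exceeded: 0 + 1 + 0 = 1.
By inclusion–exclusion the count is 45 − 36 + 1 = 10.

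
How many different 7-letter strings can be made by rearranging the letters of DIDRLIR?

630

Letter multiplicities in DIDRLIR: D×2, I×2, L×1, R×2.
Dividing 7! = 5040 by 2!·2!·2! = 8 for the repeated letters gives 630.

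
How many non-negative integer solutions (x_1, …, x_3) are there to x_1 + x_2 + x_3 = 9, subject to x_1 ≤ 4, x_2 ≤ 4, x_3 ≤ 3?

By stars and bars, unrestricted non-negative solutions to x_1+…+x_3 = 9 number C(9+2,2) = 55.
Subtract solutions that violate a single cap (substitute x_i' = x_i − (cap_i+1)): x_1 ≥ 5 gives C(6,2) = 15; x_2 ≥ 5 gives C(6,2) = 15; x_3 ≥ 4 gives C(7,2) = 21. Together 51.
Add back pairs where two caps are both exceeded: 0 + 1 + 1 = 2.
By inclusion–exclusion the count is 55 − 51 + 2 = 6.

6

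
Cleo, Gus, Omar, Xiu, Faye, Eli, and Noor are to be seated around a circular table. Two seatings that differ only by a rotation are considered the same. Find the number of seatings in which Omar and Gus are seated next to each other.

Glue Omar and Gus into a block (2 internal orders). Seating 6 units around a circle gives (5)! arrangements.
So 2 × (5)! = 2 × 120 = 240.

240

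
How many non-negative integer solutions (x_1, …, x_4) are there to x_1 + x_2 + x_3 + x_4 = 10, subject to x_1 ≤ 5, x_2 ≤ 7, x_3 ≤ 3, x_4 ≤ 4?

106

Without the upper bounds there are C(13,3) = 286 ways to split 10 among 4 variables.
Subtract solutions that violate a single cap (substitute x_i' = x_i − (cap_i+1)): x_1 ≥ 6 gives C(7,3) = 35; x_2 ≥ 8 gives C(5,3) = 10; x_3 ≥ 4 gives C(9,3) = 84; x_4 ≥ 5 gives C(8,3) = 56. Together 185.
Add back pairs where two caps are both exceeded: 0 + 1 + 0 + 0 + 0 + 4 = 5.
By inclusion–exclusion the count is 286 − 185 + 5 = 106.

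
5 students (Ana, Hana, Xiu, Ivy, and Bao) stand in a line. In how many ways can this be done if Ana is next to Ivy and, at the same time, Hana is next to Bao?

Treat {Ana,Ivy} as one block (2 orders) and {Hana,Bao} as another (2 orders).
That leaves 3 units to arrange: 2 × 2 × 3! = 4 × 6 = 24.

24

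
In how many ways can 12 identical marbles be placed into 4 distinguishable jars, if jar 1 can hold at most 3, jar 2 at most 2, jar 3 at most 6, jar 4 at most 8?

Ignoring the caps, the number of non-negative solutions to x_1+…+x_4 = 12 is C(15,3) = 455.
Subtract solutions that violate a single cap (substitute x_i' = x_i − (cap_i+1)): x_1 ≥ 4 gives C(11,3) = 165; x_2 ≥ 3 gives C(12,3) = 220; x_3 ≥ 7 gives C(8,3) = 56; x_4 ≥ 9 gives C(6,3) = 20. Together 461.
Add back pairs where two caps are both exceeded: 56 + 4 + 0 + 10 + 1 + 0 = 71.
By inclusion–exclusion the count is 455 − 461 + 71 = 65.

65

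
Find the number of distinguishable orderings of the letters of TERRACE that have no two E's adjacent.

There are 7!/(2!·2!) = 1260 arrangements of TERRACE in total.
Arrangements with the E's together: treat EE as one letter, giving (6)!/(2!) = 360.
Subtracting, 1260 − 360 = 900 arrangements keep the E's apart.

900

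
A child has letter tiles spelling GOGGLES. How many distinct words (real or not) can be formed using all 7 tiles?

Letter multiplicities in GOGGLES: E×1, G×3, L×1, O×1, S×1.
The number of distinct arrangements is 7!/(3!) = 5040/6 = 840.

840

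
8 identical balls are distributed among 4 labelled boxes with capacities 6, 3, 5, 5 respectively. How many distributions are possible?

Ignoring the caps, the number of non-negative solutions to x_1+…+x_4 = 8 is C(11,3) = 165.
Subtract solutions that violate a single cap (substitute x_i' = x_i − (cap_i+1)): x_1 ≥ 7 gives C(4,3) = 4; x_2 ≥ 4 gives C(7,3) = 35; x_3 ≥ 6 gives C(5,3) = 10; x_4 ≥ 6 gives C(5,3) = 10. Together 59.
No two caps can be exceeded simultaneously, so the pair terms are all 0.
By inclusion–exclusion the count is 165 − 59 + 0 = 106.

106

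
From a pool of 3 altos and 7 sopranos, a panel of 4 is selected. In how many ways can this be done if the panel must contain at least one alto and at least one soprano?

175

With no constraint there are C(10,4) = 210 possible selections.
Selections missing a whole group: no altos → C(7,4) = 35; no sopranos → C(3,4) = 0.
Both groups omitted at once is impossible, so 210 − 35 = 175.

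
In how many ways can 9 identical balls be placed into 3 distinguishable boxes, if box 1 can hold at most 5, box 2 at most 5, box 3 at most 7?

32

Without the upper bounds there are C(11,2) = 55 ways to split 9 among 3 boxes.
Subtract solutions that violate a single cap (substitute x_i' = x_i − (cap_i+1)): x_1 ≥ 6 gives C(5,2) = 10; x_2 ≥ 6 gives C(5,2) = 10; x_3 ≥ 8 gives C(3,2) = 3. Together 23.
No two caps can be exceeded simultaneously, so the pair terms are all 0.
By inclusion–exclusion the count is 55 − 23 + 0 = 32.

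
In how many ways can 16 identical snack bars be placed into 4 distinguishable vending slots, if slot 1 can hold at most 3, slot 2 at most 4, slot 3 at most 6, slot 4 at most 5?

Without the upper bounds there are C(19,3) = 969 ways to split 16 among 4 vending slots.
Subtract solutions that violate a single cap (substitute x_i' = x_i − (cap_i+1)): x_1 ≥ 4 gives C(15,3) = 455; x_2 ≥ 5 gives C(14,3) = 364; x_3 ≥ 7 gives C(12,3) = 220; x_4 ≥ 6 gives C(13,3) = 286. Together 1325.
Add back pairs where two caps are both exceeded: 120 + 56 + 84 + 35 + 56 + 20 = 371.
Subtract triples: 1 + 4 + 0 + 0 = 5.
By inclusion–exclusion the count is 969 − 1325 + 371 − 5 = 10.

10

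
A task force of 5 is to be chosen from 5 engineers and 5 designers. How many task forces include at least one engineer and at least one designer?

250

Unrestricted: C(10,5) = 252 ways to pick any 5 of the 10.
Subtract selections that omit an entire group: no engineers → C(5,5) = 1; no designers → C(5,5) = 1.
Both groups omitted at once is impossible, so 252 − 2 = 250.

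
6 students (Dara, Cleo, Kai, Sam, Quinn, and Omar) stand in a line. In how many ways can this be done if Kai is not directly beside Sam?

480

Of the 6! = 720 arrangements, those with Kai and Sam adjacent number 2 × 5! = 240 (treat the pair as a block with 2 internal orders).
Complementary counting: 720 − 240 = 480.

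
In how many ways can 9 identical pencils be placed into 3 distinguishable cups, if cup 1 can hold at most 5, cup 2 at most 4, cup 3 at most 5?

Without the upper bounds there are C(11,2) = 55 ways to split 9 among 3 cups.
Subtract solutions that violate a single cap (substitute x_i' = x_i − (cap_i+1)): x_1 ≥ 6 gives C(5,2) = 10; x_2 ≥ 5 gives C(6,2) = 15; x_3 ≥ 6 gives C(5,2) = 10. Together 35.
No two caps can be exceeded simultaneously, so the pair terms are all 0.
By inclusion–exclusion the count is 55 − 35 + 0 = 20.

20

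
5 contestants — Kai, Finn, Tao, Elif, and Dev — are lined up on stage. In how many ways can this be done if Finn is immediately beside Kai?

48

Treat {Finn, Kai} as a single unit. There are 4 units to order, and the pair itself can be ordered 2 ways.
That gives 2 × 4! = 2 × 24 = 48.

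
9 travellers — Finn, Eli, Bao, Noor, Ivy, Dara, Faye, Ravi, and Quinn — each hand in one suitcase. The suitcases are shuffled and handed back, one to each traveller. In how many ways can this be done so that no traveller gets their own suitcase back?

133496

Count assignments avoiding every fixed point. For any j of the 9 travellers fixed to their own suitcase, the other 9−j can be arranged in (9−j)! ways.
By inclusion–exclusion this is Σ_{j=0}^{9} (−1)^j C(9,j)·(9−j)!.
Computing: 362880 − 362880 + 181440 − 60480 + 15120 − 3024 + 504 − 72 + 9 − 1 = 133496.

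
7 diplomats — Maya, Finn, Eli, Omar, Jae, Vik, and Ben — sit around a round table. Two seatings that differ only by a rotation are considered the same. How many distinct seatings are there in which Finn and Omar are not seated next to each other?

480

All circular seatings of 7 people number (6)! = 720.
Seatings with Finn beside Omar: treat them as a block with 2 internal orders, giving 2 × (5)! = 240.
Subtracting, 720 − 240 = 480.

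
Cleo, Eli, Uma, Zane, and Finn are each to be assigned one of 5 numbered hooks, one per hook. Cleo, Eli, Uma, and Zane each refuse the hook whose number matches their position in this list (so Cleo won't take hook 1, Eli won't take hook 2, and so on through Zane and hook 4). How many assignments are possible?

Let Aᵢ (for 1 ≤ i ≤ 4) be the placements that put person i in their forbidden hook. Any j of these fix j positions, leaving (5−j)! ways to fill the rest, and there are C(4,j) ways to pick which j.
By inclusion–exclusion, the number of valid placements is Σ_{j=0}^{4} (−1)^j C(4,j)·(5−j)!.
Computing: 120 − 96 + 36 − 8 + 1 = 53.

53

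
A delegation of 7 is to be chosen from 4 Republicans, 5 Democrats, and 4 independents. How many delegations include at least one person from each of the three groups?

1636

With no constraint there are C(13,7) = 1716 possible selections.
Subtract selections that omit an entire group: no Republicans → C(9,7) = 36; no Democrats → C(8,7) = 8; no independents → C(9,7) = 36.
Add back selections omitting two groups (i.e. drawn from a single group): C(4,7) + C(5,7) + C(4,7) = 0.
By inclusion–exclusion: 1716 − 80 + 0 = 1636.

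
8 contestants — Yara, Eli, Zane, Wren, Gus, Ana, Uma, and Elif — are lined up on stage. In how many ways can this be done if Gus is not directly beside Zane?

30240

There are 8! = 40320 arrangements in all. If Gus and Zane are adjacent, merging them into one block gives 2·(7)! = 10080 arrangements.
Complementary counting: 40320 − 10080 = 30240.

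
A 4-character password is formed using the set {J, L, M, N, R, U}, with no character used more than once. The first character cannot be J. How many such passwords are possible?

300

The first character has 6−1 = 5 choices (anything except J).
The remaining 3 characters are filled from the other 5 symbols without repetition: 5 × 4 × 3 = 60.
Total: 5 × 60 = 300.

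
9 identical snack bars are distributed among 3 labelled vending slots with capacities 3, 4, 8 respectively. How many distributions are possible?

19

By stars and bars, unrestricted non-negative solutions to x_1+…+x_3 = 9 number C(9+2,2) = 55.
Subtract solutions that violate a single cap (substitute x_i' = x_i − (cap_i+1)): x_1 ≥ 4 gives C(7,2) = 21; x_2 ≥ 5 gives C(6,2) = 15; x_3 ≥ 9 gives C(2,2) = 1. Together 37.
Add back pairs where two caps are both exceeded: 1 + 0 + 0 = 1.
By inclusion–exclusion the count is 55 − 37 + 1 = 19.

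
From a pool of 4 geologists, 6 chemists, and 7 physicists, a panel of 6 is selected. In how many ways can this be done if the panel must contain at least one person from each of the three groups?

With no constraint there are C(17,6) = 12376 possible selections.
Subtract selections that omit an entire group: no geologists → C(13,6) = 1716; no chemists → C(11,6) = 462; no physicists → C(10,6) = 210.
Add back selections omitting two groups (i.e. drawn from a single group): C(4,6) + C(6,6) + C(7,6) = 8.
By inclusion–exclusion: 12376 − 2388 + 8 = 9996.

9996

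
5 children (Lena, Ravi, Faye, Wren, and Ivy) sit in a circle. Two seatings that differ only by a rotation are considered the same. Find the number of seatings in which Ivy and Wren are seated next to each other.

Treat {Ivy, Wren} as one unit (2 internal orders) and seat the resulting 4 units around the table: (3)! circular arrangements.
So 2 × (3)! = 2 × 6 = 12.

12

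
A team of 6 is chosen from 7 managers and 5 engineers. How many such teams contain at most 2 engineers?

462

Split by how many engineers are chosen (0 through 2).
Sum: C(5,0)·C(7,6) + C(5,1)·C(7,5) + C(5,2)·C(7,4) = 7 + 105 + 350 = 462.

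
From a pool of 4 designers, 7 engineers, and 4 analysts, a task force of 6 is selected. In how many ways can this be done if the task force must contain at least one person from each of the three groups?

4060

Total 6-person selections from all 15: C(15,6) = 5005.
Subtract selections that omit an entire group: no designers → C(11,6) = 462; no engineers → C(8,6) = 28; no analysts → C(11,6) = 462.
Add back selections omitting two groups (i.e. drawn from a single group): C(4,6) + C(7,6) + C(4,6) = 7.
By inclusion–exclusion: 5005 − 952 + 7 = 4060.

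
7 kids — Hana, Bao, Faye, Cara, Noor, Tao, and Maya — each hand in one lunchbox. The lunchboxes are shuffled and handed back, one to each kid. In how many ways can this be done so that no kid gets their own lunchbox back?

1854

Let Aᵢ be the assignments in which kid i gets their own lunchbox. We want the size of the complement of A₁∪…∪A_7.
By inclusion–exclusion this is Σ_{j=0}^{7} (−1)^j C(7,j)·(7−j)!.
Computing: 5040 − 5040 + 2520 − 840 + 210 − 42 + 7 − 1 = 1854.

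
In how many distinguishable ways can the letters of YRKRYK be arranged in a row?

90

Letter multiplicities in YRKRYK: K×2, R×2, Y×2.
The number of distinct arrangements is 6!/(2!·2!·2!) = 720/8 = 90.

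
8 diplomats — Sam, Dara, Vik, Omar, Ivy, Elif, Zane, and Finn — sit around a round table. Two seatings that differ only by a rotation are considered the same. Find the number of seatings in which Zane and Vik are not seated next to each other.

3600

Without the restriction there are (7)! = 5040 seatings.
Seatings with Zane beside Vik: treat them as a block with 2 internal orders, giving 2 × (6)! = 1440.
Subtracting, 5040 − 1440 = 3600.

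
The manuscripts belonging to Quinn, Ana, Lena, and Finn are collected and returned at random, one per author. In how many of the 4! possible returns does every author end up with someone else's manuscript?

9

Count assignments avoiding every fixed point. For any j of the 4 authors fixed to their own manuscript, the other 4−j can be arranged in (4−j)! ways.
By inclusion–exclusion this is Σ_{j=0}^{4} (−1)^j C(4,j)·(4−j)!.
Computing: 24 − 24 + 12 − 4 + 1 = 9.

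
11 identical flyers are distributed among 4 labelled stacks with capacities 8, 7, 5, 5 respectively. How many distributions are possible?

222

Without the upper bounds there are C(14,3) = 364 ways to split 11 among 4 stacks.
Subtract solutions that violate a single cap (substitute x_i' = x_i − (cap_i+1)): x_1 ≥ 9 gives C(5,3) = 10; x_2 ≥ 8 gives C(6,3) = 20; x_3 ≥ 6 gives C(8,3) = 56; x_4 ≥ 6 gives C(8,3) = 56. Together 142.
No two caps can be exceeded simultaneously, so the pair terms are all 0.
By inclusion–exclusion the count is 364 − 142 + 0 = 222.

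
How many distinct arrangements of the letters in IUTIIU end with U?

With the last slot taken by U, it remains to arrange the other 5 letters (ITIIU).
Those 5 letters have I appearing 3 times, giving (5)!/(3!) = 20.

20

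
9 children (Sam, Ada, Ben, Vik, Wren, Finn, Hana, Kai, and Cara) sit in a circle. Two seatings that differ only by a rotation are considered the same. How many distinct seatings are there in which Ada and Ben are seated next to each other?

Glue Ada and Ben into a block (2 internal orders). Seating 8 units around a circle gives (7)! arrangements.
So 2 × (7)! = 2 × 5040 = 10080.

10080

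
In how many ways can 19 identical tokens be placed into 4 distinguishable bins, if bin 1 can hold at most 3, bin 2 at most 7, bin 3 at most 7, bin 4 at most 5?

20

Ignoring the caps, the number of non-negative solutions to x_1+…+x_4 = 19 is C(22,3) = 1540.
Subtract solutions that violate a single cap (substitute x_i' = x_i − (cap_i+1)): x_1 ≥ 4 gives C(18,3) = 816; x_2 ≥ 8 gives C(14,3) = 364; x_3 ≥ 8 gives C(14,3) = 364; x_4 ≥ 6 gives C(16,3) = 560. Together 2104.
Add back pairs where two caps are both exceeded: 120 + 120 + 220 + 20 + 56 + 56 = 592.
Subtract triples: 0 + 4 + 4 + 0 = 8.
By inclusion–exclusion the count is 1540 − 2104 + 592 − 8 = 20.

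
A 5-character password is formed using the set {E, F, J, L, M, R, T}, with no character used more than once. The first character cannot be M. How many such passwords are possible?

The first character has 7−1 = 6 choices (anything except M).
The remaining 4 characters are filled from the other 6 symbols without repetition: 6 × 5 × 4 × 3 = 360.
Total: 6 × 360 = 2160.

2160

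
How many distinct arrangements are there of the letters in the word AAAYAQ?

AAAYAQ has 6 letters with A appearing 4 times.
So there are 6! / (4!) = 30 distinguishable arrangements.

30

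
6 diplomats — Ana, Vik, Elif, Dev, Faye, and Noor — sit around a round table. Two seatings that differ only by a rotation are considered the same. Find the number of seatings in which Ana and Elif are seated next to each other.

48

Glue Ana and Elif into a block (2 internal orders). Seating 5 units around a circle gives (4)! arrangements.
So 2 × (4)! = 2 × 24 = 48.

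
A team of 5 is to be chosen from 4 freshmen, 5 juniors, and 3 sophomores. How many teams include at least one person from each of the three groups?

590

Unrestricted: C(12,5) = 792 ways to pick any 5 of the 12.
Subtract selections that omit an entire group: no freshmen → C(8,5) = 56; no juniors → C(7,5) = 21; no sophomores → C(9,5) = 126.
Add back selections omitting two groups (i.e. drawn from a single group): C(4,5) + C(5,5) + C(3,5) = 1.
By inclusion–exclusion: 792 − 203 + 1 = 590.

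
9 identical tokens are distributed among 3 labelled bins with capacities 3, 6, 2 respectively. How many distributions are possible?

Ignoring the caps, the number of non-negative solutions to x_1+…+x_3 = 9 is C(11,2) = 55.
Subtract solutions that violate a single cap (substitute x_i' = x_i − (cap_i+1)): x_1 ≥ 4 gives C(7,2) = 21; x_2 ≥ 7 gives C(4,2) = 6; x_3 ≥ 3 gives C(8,2) = 28. Together 55.
Add back pairs where two caps are both exceeded: 0 + 6 + 0 = 6.
By inclusion–exclusion the count is 55 − 55 + 6 = 6.

6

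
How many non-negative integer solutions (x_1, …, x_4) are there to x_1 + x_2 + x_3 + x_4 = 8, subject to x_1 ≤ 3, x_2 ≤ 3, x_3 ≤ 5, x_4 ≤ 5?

76

Ignoring the caps, the number of non-negative solutions to x_1+…+x_4 = 8 is C(11,3) = 165.
Subtract solutions that violate a single cap (substitute x_i' = x_i − (cap_i+1)): x_1 ≥ 4 gives C(7,3) = 35; x_2 ≥ 4 gives C(7,3) = 35; x_3 ≥ 6 gives C(5,3) = 10; x_4 ≥ 6 gives C(5,3) = 10. Together 90.
Add back pairs where two caps are both exceeded: 1 + 0 + 0 + 0 + 0 + 0 = 1.
By inclusion–exclusion the count is 165 − 90 + 1 = 76.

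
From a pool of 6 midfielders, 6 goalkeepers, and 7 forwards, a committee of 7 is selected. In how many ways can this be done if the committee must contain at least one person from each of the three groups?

46165

Unrestricted: C(19,7) = 50388 ways to pick any 7 of the 19.
Subtract selections that omit an entire group: no midfielders → C(13,7) = 1716; no goalkeepers → C(13,7) = 1716; no forwards → C(12,7) = 792.
Add back selections omitting two groups (i.e. drawn from a single group): C(6,7) + C(6,7) + C(7,7) = 1.
By inclusion–exclusion: 50388 − 4224 + 1 = 46165.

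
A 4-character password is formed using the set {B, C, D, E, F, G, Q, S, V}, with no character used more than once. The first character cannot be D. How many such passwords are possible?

2688

The first character has 9−1 = 8 choices (anything except D).
The remaining 3 characters are filled from the other 8 symbols without repetition: 8 × 7 × 6 = 336.
Total: 8 × 336 = 2688.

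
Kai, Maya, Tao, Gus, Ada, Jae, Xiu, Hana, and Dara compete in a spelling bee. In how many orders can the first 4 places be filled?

This is an ordered selection of 4 from 9: P(9,4).
That gives 9 × 8 × 7 × 6 = 3024.

3024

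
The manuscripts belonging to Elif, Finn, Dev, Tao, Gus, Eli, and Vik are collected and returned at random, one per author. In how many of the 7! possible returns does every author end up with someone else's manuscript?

This is the derangement count D_7: permutations of 7 items with no fixed point.
By inclusion–exclusion this is Σ_{j=0}^{7} (−1)^j C(7,j)·(7−j)!.
Computing: 5040 − 5040 + 2520 − 840 + 210 − 42 + 7 − 1 = 1854.

1854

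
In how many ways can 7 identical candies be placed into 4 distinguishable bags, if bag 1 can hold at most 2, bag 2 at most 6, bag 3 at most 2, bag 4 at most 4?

43

Ignoring the caps, the number of non-negative solutions to x_1+…+x_4 = 7 is C(10,3) = 120.
Subtract solutions that violate a single cap (substitute x_i' = x_i − (cap_i+1)): x_1 ≥ 3 gives C(7,3) = 35; x_2 ≥ 7 gives C(3,3) = 1; x_3 ≥ 3 gives C(7,3) = 35; x_4 ≥ 5 gives C(5,3) = 10. Together 81.
Add back pairs where two caps are both exceeded: 0 + 4 + 0 + 0 + 0 + 0 = 4.
By inclusion–exclusion the count is 120 − 81 + 4 = 43.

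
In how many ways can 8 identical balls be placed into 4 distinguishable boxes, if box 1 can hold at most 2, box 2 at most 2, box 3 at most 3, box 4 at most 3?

10

Ignoring the caps, the number of non-negative solutions to x_1+…+x_4 = 8 is C(11,3) = 165.
Subtract solutions that violate a single cap (substitute x_i' = x_i − (cap_i+1)): x_1 ≥ 3 gives C(8,3) = 56; x_2 ≥ 3 gives C(8,3) = 56; x_3 ≥ 4 gives C(7,3) = 35; x_4 ≥ 4 gives C(7,3) = 35. Together 182.
Add back pairs where two caps are both exceeded: 10 + 4 + 4 + 4 + 4 + 1 = 27.
By inclusion–exclusion the count is 165 − 182 + 27 = 10.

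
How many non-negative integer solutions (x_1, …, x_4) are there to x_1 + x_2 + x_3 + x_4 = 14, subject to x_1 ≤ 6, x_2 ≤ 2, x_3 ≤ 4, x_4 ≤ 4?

By stars and bars, unrestricted non-negative solutions to x_1+…+x_4 = 14 number C(14+3,3) = 680.
Subtract solutions that violate a single cap (substitute x_i' = x_i − (cap_i+1)): x_1 ≥ 7 gives C(10,3) = 120; x_2 ≥ 3 gives C(14,3) = 364; x_3 ≥ 5 gives C(12,3) = 220; x_4 ≥ 5 gives C(12,3) = 220. Together 924.
Add back pairs where two caps are both exceeded: 35 + 10 + 10 + 84 + 84 + 35 = 258.
Subtract triples: 0 + 0 + 0 + 4 = 4.
By inclusion–exclusion the count is 680 − 924 + 258 − 4 = 10.

10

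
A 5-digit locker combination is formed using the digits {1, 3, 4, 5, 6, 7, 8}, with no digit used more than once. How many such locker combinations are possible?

Choose and order 5 of the 7 symbols: the first digit has 7 options, the next 6, and so on down to 3.
7 × 6 × 5 × 4 × 3 = 2520.

2520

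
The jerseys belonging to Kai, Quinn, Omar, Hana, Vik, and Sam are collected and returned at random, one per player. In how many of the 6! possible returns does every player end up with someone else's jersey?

This is the derangement count D_6: permutations of 6 items with no fixed point.
By inclusion–exclusion this is Σ_{j=0}^{6} (−1)^j C(6,j)·(6−j)!.
Computing: 720 − 720 + 360 − 120 + 30 − 6 + 1 = 265.

265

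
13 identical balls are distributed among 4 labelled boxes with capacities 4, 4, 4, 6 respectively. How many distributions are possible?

Ignoring the caps, the number of non-negative solutions to x_1+…+x_4 = 13 is C(16,3) = 560.
Subtract solutions that violate a single cap (substitute x_i' = x_i − (cap_i+1)): x_1 ≥ 5 gives C(11,3) = 165; x_2 ≥ 5 gives C(11,3) = 165; x_3 ≥ 5 gives C(11,3) = 165; x_4 ≥ 7 gives C(9,3) = 84. Together 579.
Add back pairs where two caps are both exceeded: 20 + 20 + 4 + 20 + 4 + 4 = 72.
By inclusion–exclusion the count is 560 − 579 + 72 = 53.

53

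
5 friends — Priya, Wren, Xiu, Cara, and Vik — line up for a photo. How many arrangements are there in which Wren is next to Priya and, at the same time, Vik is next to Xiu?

Treat {Wren,Priya} as one block (2 orders) and {Vik,Xiu} as another (2 orders).
That leaves 3 units to arrange: 2 × 2 × 3! = 4 × 6 = 24.

24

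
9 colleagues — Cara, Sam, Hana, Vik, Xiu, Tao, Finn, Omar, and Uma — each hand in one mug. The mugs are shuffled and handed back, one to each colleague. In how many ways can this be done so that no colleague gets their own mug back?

Count assignments avoiding every fixed point. For any j of the 9 colleagues fixed to their own mug, the other 9−j can be arranged in (9−j)! ways.
By inclusion–exclusion this is Σ_{j=0}^{9} (−1)^j C(9,j)·(9−j)!.
Computing: 362880 − 362880 + 181440 − 60480 + 15120 − 3024 + 504 − 72 + 9 − 1 = 133496.

133496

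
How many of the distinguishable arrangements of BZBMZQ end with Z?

With the last slot taken by Z, it remains to arrange the other 5 letters (BBMZQ).
Those 5 letters have B appearing twice, giving (5)!/(2!) = 60.

60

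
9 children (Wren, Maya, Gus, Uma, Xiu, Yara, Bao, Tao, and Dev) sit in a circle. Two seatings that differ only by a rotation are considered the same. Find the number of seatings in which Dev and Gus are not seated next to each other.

All circular seatings of 9 people number (8)! = 40320.
Seatings with Dev beside Gus: treat them as a block with 2 internal orders, giving 2 × (7)! = 10080.
Subtracting, 40320 − 10080 = 30240.

30240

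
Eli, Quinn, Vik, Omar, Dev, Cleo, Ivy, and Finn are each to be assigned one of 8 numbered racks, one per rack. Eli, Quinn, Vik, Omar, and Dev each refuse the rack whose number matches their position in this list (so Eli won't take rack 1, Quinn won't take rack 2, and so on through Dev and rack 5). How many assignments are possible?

21234

Let Aᵢ (for 1 ≤ i ≤ 5) be the placements that put person i in their forbidden rack. Any j of these fix j positions, leaving (8−j)! ways to fill the rest, and there are C(5,j) ways to pick which j.
By inclusion–exclusion, the number of valid placements is Σ_{j=0}^{5} (−1)^j C(5,j)·(8−j)!.
Computing: 40320 − 25200 + 7200 − 1200 + 120 − 6 = 21234.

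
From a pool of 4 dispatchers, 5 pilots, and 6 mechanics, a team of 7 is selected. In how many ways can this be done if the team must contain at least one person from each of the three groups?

With no constraint there are C(15,7) = 6435 possible selections.
Subtract selections that omit an entire group: no dispatchers → C(11,7) = 330; no pilots → C(10,7) = 120; no mechanics → C(9,7) = 36.
Add back selections omitting two groups (i.e. drawn from a single group): C(4,7) + C(5,7) + C(6,7) = 0.
By inclusion–exclusion: 6435 − 486 + 0 = 5949.

5949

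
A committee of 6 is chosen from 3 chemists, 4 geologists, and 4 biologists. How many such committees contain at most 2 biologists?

Split by how many biologists are chosen (0 through 2).
Sum: C(4,0)·C(7,6) + C(4,1)·C(7,5) + C(4,2)·C(7,4) = 7 + 84 + 210 = 301.

301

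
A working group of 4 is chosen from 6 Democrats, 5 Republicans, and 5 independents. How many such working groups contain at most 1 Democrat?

Split by how many Democrats are chosen (0 through 1).
Sum: C(6,0)·C(10,4) + C(6,1)·C(10,3) = 210 + 720 = 930.

930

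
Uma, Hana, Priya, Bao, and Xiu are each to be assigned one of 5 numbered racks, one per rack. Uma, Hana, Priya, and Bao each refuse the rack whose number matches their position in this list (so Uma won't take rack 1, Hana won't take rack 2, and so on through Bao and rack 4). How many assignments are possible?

53

Let Aᵢ (for 1 ≤ i ≤ 4) be the placements that put person i in their forbidden rack. Any j of these fix j positions, leaving (5−j)! ways to fill the rest, and there are C(4,j) ways to pick which j.
By inclusion–exclusion, the number of valid placements is Σ_{j=0}^{4} (−1)^j C(4,j)·(5−j)!.
Computing: 120 − 96 + 36 − 8 + 1 = 53.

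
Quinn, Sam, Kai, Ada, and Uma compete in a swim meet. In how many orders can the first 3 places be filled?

60

There are 5 choices for 1st place, 4 for 2nd, and 3 for 3rd.
That gives 5 × 4 × 3 = 60.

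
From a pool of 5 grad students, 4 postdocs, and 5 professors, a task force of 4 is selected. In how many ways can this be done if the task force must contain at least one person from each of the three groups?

550

Total 4-person selections from all 14: C(14,4) = 1001.
Subtract selections that omit an entire group: no grad students → C(9,4) = 126; no postdocs → C(10,4) = 210; no professors → C(9,4) = 126.
Add back selections omitting two groups (i.e. drawn from a single group): C(5,4) + C(4,4) + C(5,4) = 11.
By inclusion–exclusion: 1001 − 462 + 11 = 550.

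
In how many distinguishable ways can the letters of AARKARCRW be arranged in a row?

The 9 letters of AARKARCRW have repeats: A appearing 3 times and R appearing 3 times.
So there are 9! / (3!·3!) = 10080 distinguishable arrangements.

10080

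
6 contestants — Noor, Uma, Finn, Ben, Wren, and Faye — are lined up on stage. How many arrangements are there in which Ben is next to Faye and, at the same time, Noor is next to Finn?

96

Treat {Ben,Faye} as one block (2 orders) and {Noor,Finn} as another (2 orders).
That leaves 4 units to arrange: 2 × 2 × 4! = 4 × 24 = 96.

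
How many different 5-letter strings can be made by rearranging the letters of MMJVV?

30

The 5 letters of MMJVV have repeats: M appearing twice and V appearing twice.
Dividing 5! = 120 by 2!·2! = 4 for the repeated letters gives 30.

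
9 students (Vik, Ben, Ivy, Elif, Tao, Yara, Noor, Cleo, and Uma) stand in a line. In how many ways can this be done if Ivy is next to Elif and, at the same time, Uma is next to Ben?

20160

Treat {Ivy,Elif} as one block (2 orders) and {Uma,Ben} as another (2 orders).
That leaves 7 units to arrange: 2 × 2 × 7! = 4 × 5040 = 20160.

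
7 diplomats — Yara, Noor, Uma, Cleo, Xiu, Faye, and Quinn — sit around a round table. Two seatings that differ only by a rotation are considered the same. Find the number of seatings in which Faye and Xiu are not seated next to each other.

480

All circular seatings of 7 people number (6)! = 720.
Seatings with Faye beside Xiu: treat them as a block with 2 internal orders, giving 2 × (5)! = 240.
Subtracting, 720 − 240 = 480.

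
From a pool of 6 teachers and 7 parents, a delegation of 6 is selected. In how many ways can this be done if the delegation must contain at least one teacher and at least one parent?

Total 6-person selections from all 13: C(13,6) = 1716.
Selections missing a whole group: no teachers → C(7,6) = 7; no parents → C(6,6) = 1.
Both groups omitted at once is impossible, so 1716 − 8 = 1708.

1708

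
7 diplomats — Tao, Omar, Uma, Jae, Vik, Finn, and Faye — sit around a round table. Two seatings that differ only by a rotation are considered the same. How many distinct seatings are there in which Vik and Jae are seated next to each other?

Treat {Vik, Jae} as one unit (2 internal orders) and seat the resulting 6 units around the table: (5)! circular arrangements.
So 2 × (5)! = 2 × 120 = 240.

240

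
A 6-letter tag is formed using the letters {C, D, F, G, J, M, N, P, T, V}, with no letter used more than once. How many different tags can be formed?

151200

Choose and order 6 of the 10 symbols: the first letter has 10 options, the next 9, and so on down to 5.
That product is 10 × 9 × 8 × 7 × 6 × 5 = 151200.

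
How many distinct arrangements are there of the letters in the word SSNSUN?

The 6 letters of SSNSUN have repeats: N appearing twice and S appearing 3 times.
The number of distinct arrangements is 6!/(3!·2!) = 720/12 = 60.

60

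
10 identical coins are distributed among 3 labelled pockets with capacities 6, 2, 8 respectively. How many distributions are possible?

18

Without the upper bounds there are C(12,2) = 66 ways to split 10 among 3 pockets.
Subtract solutions that violate a single cap (substitute x_i' = x_i − (cap_i+1)): x_1 ≥ 7 gives C(5,2) = 10; x_2 ≥ 3 gives C(9,2) = 36; x_3 ≥ 9 gives C(3,2) = 3. Together 49.
Add back pairs where two caps are both exceeded: 1 + 0 + 0 = 1.
By inclusion–exclusion the count is 66 − 49 + 1 = 18.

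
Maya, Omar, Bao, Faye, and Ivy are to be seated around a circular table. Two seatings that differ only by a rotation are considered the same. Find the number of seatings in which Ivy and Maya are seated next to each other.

12

Treat {Ivy, Maya} as one unit (2 internal orders) and seat the resulting 4 units around the table: (3)! circular arrangements.
So 2 × (3)! = 2 × 6 = 12.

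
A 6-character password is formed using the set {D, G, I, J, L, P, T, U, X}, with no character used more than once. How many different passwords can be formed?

60480

With no repetition, fill the 6 characters in order: 9 choices, then 8, down to 4.
That product is 9 × 8 × 7 × 6 × 5 × 4 = 60480.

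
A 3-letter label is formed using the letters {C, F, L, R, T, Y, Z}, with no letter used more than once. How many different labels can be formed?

210

This is a permutation of 3 out of 7: P(7,3) = 7!/4!.
That product is 7 × 6 × 5 = 210.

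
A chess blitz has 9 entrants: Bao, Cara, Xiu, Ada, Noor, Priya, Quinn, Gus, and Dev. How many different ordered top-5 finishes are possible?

15120

There are 9 choices for 1st place, 8 for 2nd, and so on down to 5 for position 5.
That gives 9 × 8 × 7 × 6 × 5 = 15120.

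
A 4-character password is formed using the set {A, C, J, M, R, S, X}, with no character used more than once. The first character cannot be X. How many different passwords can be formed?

720

The first character has 7−1 = 6 choices (anything except X).
The remaining 3 characters are filled from the other 6 symbols without repetition: 6 × 5 × 4 = 120.
Total: 6 × 120 = 720.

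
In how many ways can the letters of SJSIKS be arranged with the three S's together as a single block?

Treat the 3 copies of S as a single block. The multiset to arrange is then {SSS, I, J, K}, 4 items in all.
All 4 items are distinct, so there are (4)! = 24 arrangements.

24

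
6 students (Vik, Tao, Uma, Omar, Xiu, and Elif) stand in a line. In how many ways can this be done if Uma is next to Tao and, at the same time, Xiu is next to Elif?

Treat {Uma,Tao} as one block (2 orders) and {Xiu,Elif} as another (2 orders).
That leaves 4 units to arrange: 2 × 2 × 4! = 4 × 24 = 96.

96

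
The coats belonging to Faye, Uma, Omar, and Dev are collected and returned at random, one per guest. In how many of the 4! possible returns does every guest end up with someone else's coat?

9

This is the derangement count D_4: permutations of 4 items with no fixed point.
By inclusion–exclusion this is Σ_{j=0}^{4} (−1)^j C(4,j)·(4−j)!.
Computing: 24 − 24 + 12 − 4 + 1 = 9.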